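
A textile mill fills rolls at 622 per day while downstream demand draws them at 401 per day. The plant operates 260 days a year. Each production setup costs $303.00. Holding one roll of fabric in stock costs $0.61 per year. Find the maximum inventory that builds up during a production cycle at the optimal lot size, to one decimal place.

I_max ≈ 6,066.4 rolls

Annual demand D = 401 × 260 = 104,260.
Production build-up factor (1 − d/p) = 1 − 401/622 = 0.3553.
Q* = √(2DS / (H(1 − d/p))) = √(2 × 104,260 × 303 / (0.61 × 0.3553)).
= √(63,181,560 / 0.2167) ≈ 17073.765.
Maximum inventory = Q*(1 − d/p) = 17073.765 × 0.3553 ≈ 6066.402.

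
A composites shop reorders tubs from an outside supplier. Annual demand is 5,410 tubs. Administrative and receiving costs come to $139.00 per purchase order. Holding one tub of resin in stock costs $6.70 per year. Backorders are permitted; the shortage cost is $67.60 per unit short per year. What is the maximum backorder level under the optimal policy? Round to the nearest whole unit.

S* ≈ 45 tubs

With planned backorders, Q* = √(2DS/H) · √((H+B)/B).
√(2DS/H) = √(2 × 5,410 × 139 / 6.7) = 473.788.
√((H+B)/B) = √((6.7+67.6)/67.6) = 1.0484.
Q* ≈ 496.712.
S* = Q* · H/(H+B) = 496.712 × 6.7/74.3 ≈ 44.791.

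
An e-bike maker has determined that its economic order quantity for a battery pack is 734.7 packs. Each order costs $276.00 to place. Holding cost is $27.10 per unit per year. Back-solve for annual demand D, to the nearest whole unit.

Invert the EOQ relation Q*² = 2DS/H.
From Q* = √(2DS/H): D = Q*²H / (2S) = 734.7² × 27.1 / (2 × 276) = 26500.270.

D ≈ 26,500 packs per year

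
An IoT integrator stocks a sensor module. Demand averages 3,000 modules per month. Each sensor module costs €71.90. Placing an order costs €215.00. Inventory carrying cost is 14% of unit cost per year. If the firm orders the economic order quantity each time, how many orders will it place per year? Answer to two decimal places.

Annual demand D = 3,000 × 12 = 36,000.
Holding cost H = 0.14 × €71.90 = €10.0660 per unit per year.
EOQ = √(2DS/H) = √(2 × 36,000 × 215 / 10.066) ≈ 1240.10.
Orders per year = D / Q* = 36,000 / 1240.10 ≈ 29.030.

N ≈ 29.03 orders per year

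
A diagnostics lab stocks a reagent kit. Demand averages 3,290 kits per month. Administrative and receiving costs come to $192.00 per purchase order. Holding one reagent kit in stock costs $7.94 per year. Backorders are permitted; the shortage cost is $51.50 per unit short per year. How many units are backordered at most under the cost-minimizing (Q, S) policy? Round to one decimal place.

S* ≈ 198.3 kits

Annual demand D = 3,290 × 12 = 39,480.
With planned backorders, Q* = √(2DS/H) · √((H+B)/B).
√(2DS/H) = √(2 × 39,480 × 192 / 7.94) = 1381.796.
√((H+B)/B) = √((7.94+51.5)/51.5) = 1.0743.
Q* ≈ 1484.498.
S* = Q* · H/(H+B) = 1484.498 × 7.94/59.44 ≈ 198.299.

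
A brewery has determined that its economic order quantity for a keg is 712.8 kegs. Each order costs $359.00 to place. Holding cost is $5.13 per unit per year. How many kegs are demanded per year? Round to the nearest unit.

Squaring Q* = √(2DS/H) gives Q*² = 2DS/H.
From Q* = √(2DS/H): D = Q*²H / (2S) = 712.8² × 5.13 / (2 × 359) = 3630.181.

D ≈ 3,630 kegs per year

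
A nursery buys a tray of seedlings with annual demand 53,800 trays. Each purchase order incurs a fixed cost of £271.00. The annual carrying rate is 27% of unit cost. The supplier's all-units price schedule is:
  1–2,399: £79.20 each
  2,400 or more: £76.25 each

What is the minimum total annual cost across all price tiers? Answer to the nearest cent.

TC* ≈ £4,133,029.92

Holding cost per unit per year at price C is H = 0.27·C.
Evaluate total cost at each tier's feasible EOQ or, if the EOQ is below the tier, at the tier's minimum quantity.
EOQ at £79.20 = 1167.7 (feasible in tier 1): TC = 53,800×£79.20 + (53,800/1167.7)×271 + (1167.7/2)×0.27×£79.20 = £4,285,930.96.
EOQ at £76.25 = 1190.1 < 2400, so use break Q=2400: TC = 53,800×£76.25 + (53,800/2400.0)×271 + (2400.0/2)×0.27×£76.25 = £4,133,029.92.
Lowest total cost among the candidates is at Q = 2400.0.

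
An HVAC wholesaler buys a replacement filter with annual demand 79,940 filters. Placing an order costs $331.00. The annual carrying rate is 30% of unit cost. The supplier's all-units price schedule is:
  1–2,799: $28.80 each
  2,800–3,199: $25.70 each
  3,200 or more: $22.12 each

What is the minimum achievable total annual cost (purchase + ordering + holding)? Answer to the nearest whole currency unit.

Holding cost per unit per year at price C is H = 0.30·C.
Evaluate total cost at each tier's feasible EOQ or, if the EOQ is below the tier, at the tier's minimum quantity.
EOQ at $28.80 = 2474.9 (feasible in tier 1): TC = 79,940×$28.80 + (79,940/2474.9)×331 + (2474.9/2)×0.30×$28.80 = $2,323,654.97.
EOQ at $25.70 = 2619.9 < 2800, so use break Q=2800: TC = 79,940×$25.70 + (79,940/2800.0)×331 + (2800.0/2)×0.30×$25.70 = $2,074,702.05.
EOQ at $22.12 = 2824.0 < 3200, so use break Q=3200: TC = 79,940×$22.12 + (79,940/3200.0)×331 + (3200.0/2)×0.30×$22.12 = $1,787,159.19.
Lowest total cost among the candidates is at Q = 3200.0.

TC* ≈ $1,787,159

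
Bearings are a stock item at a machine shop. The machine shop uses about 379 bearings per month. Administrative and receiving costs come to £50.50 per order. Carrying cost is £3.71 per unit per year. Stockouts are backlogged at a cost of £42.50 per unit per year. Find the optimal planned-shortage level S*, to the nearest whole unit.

S* ≈ 29 bearings

Annual demand D = 379 × 12 = 4,548.
With planned backorders, Q* = √(2DS/H) · √((H+B)/B).
√(2DS/H) = √(2 × 4,548 × 50.5 / 3.71) = 351.871.
√((H+B)/B) = √((3.71+42.5)/42.5) = 1.0427.
Q* ≈ 366.908.
S* = Q* · H/(H+B) = 366.908 × 3.71/46.21 ≈ 29.457.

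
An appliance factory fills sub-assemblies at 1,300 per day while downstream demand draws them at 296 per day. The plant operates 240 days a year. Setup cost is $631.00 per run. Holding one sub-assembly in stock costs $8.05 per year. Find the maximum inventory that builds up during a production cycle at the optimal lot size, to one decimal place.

Annual demand D = 296 × 240 = 71,040.
Production build-up factor (1 − d/p) = 1 − 296/1,300 = 0.7723.
Q* = √(2DS / (H(1 − d/p))) = √(2 × 71,040 × 631 / (8.05 × 0.7723)).
= √(89,652,480 / 6.2171) ≈ 3797.415.
Maximum inventory = Q*(1 − d/p) = 3797.415 × 0.7723 ≈ 2932.773.

I_max ≈ 2,932.8 sub-assemblies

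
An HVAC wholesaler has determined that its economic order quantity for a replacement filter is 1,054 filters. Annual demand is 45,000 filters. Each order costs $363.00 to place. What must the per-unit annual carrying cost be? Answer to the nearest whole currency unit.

H ≈ $29

Squaring Q* = √(2DS/H) gives Q*² = 2DS/H.
From Q* = √(2DS/H): H = 2DS / Q*² = 2 × 45,000 × 363 / 1,054² = 29.4082.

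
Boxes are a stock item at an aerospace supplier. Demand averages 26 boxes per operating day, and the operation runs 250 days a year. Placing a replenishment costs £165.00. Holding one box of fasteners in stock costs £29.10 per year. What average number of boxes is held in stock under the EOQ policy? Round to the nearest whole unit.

Average inventory ≈ 136 boxes

Annual demand D = 26 × 250 = 6,500.
Q* = √(2DS/H) = √(2 × 6,500 × 165 / 29.1) ≈ 271.50.
Average inventory = Q*/2 ≈ 271.50 / 2 = 135.749.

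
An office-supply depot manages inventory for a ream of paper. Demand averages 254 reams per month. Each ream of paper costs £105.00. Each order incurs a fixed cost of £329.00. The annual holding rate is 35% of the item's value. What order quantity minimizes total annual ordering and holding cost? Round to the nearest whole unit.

Q* ≈ 234 reams

Annual demand D = 254 × 12 = 3,048.
Holding cost H = 0.35 × £105.00 = £36.7500 per unit per year.
EOQ = √(2DS / H) = √(2 × 3,048 × 329 / 36.75).
= √(2,005,584 / 36.75) = √54,573.7143 ≈ 233.610.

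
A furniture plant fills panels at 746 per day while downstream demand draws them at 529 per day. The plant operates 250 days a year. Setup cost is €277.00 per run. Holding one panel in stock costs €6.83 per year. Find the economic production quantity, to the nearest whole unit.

Annual demand D = 529 × 250 = 132,250.
Production build-up factor (1 − d/p) = 1 − 529/746 = 0.2909.
Q* = √(2DS / (H(1 − d/p))) = √(2 × 132,250 × 277 / (6.83 × 0.2909)).
= √(73,266,500 / 1.9867) ≈ 6072.701.

Q* ≈ 6,073 panels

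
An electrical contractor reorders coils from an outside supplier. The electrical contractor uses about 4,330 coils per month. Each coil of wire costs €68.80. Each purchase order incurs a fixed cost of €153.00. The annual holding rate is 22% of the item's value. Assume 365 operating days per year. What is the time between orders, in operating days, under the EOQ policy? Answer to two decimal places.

T ≈ 7.20 days

Annual demand D = 4,330 × 12 = 51,960.
Holding cost H = 0.22 × €68.80 = €15.1360 per unit per year.
EOQ = √(2DS/H) = √(2 × 51,960 × 153 / 15.136) ≈ 1024.92.
Cycle time = Q*/D × 365 = 1024.92 / 51,960 × 365 ≈ 7.200 days.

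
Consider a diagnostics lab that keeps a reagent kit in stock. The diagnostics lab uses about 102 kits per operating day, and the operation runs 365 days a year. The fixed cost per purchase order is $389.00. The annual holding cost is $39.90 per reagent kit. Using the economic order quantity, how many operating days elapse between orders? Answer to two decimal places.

T ≈ 8.35 days

Annual demand D = 102 × 365 = 37,230.
EOQ = √(2DS/H) = √(2 × 37,230 × 389 / 39.9) ≈ 852.02.
Cycle time = Q*/D × 365 = 852.02 / 37,230 × 365 ≈ 8.353 days.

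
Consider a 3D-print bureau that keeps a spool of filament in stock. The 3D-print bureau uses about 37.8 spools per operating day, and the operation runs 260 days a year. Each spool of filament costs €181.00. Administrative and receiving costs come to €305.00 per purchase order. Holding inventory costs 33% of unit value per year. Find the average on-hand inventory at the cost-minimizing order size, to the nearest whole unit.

Average inventory ≈ 158 spools

Annual demand D = 37.8 × 260 = 9,828.
Holding cost H = 0.33 × €181.00 = €59.7300 per unit per year.
Q* = √(2DS/H) = √(2 × 9,828 × 305 / 59.73) ≈ 316.81.
Average inventory = Q*/2 ≈ 316.81 / 2 = 158.406.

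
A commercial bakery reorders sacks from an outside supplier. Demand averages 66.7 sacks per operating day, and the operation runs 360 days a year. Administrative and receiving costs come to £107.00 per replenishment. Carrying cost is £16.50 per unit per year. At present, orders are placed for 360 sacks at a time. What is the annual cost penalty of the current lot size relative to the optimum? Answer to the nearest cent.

Annual demand D = 66.7 × 360 = 24,012.
EOQ = √(2DS/H) = √(2 × 24,012 × 107 / 16.5) ≈ 558.06.
Cost at Q* = (D/Q*)S + (Q*/2)H = √(2DSH) ≈ £9,207.95.
Cost at Q = 360: (24,012/360)×107 + (360/2)×16.5 = £7,136.90 + £2,970.00 = £10,106.90.
Excess = £10,106.90 − £9,207.95 = £898.95.

Extra cost ≈ £898.95 per year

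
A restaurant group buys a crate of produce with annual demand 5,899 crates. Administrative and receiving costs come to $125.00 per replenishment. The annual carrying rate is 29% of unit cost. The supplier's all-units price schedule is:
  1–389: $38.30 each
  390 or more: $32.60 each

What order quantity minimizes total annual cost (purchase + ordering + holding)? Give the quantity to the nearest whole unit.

Holding cost per unit per year at price C is H = 0.29·C.
Evaluate total cost at each tier's feasible EOQ or, if the EOQ is below the tier, at the tier's minimum quantity.
EOQ at $38.30 = 364.4 (feasible in tier 1): TC = 5,899×$38.30 + (5,899/364.4)×125 + (364.4/2)×0.29×$38.30 = $229,978.93.
EOQ at $32.60 = 395.0 (feasible in tier 2): TC = 5,899×$32.60 + (5,899/395.0)×125 + (395.0/2)×0.29×$32.60 = $196,041.34.
Lowest total cost is $196,041.34 at Q = 395.0.

Q* ≈ 395 crates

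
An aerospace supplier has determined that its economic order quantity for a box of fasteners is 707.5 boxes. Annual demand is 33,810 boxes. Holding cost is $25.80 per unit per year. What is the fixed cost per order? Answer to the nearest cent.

S ≈ $190.98

Squaring Q* = √(2DS/H) gives Q*² = 2DS/H.
From Q* = √(2DS/H): S = Q*²H / (2D) = 707.5² × 25.8 / (2 × 33,810) = 190.9842.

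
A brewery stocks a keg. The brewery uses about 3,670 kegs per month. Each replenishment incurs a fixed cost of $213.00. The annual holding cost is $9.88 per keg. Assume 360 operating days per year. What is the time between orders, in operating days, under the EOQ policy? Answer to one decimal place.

T ≈ 11.3 days

Annual demand D = 3,670 × 12 = 44,040.
Q* = √(2DS/H) = √(2 × 44,040 × 213 / 9.88) ≈ 1378.00.
Cycle time = Q*/D × 360 = 1378.00 / 44,040 × 360 ≈ 11.264 days.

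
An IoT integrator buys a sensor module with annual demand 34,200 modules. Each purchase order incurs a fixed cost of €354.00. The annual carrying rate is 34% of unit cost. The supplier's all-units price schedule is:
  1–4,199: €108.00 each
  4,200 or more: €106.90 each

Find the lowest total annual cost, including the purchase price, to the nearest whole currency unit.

TC* ≈ €3,723,418

Holding cost per unit per year at price C is H = 0.34·C.
Evaluate total cost at each tier's feasible EOQ or, if the EOQ is below the tier, at the tier's minimum quantity.
EOQ at €108.00 = 812.0 (feasible in tier 1): TC = 34,200×€108.00 + (34,200/812.0)×354 + (812.0/2)×0.34×€108.00 = €3,723,418.17.
EOQ at €106.90 = 816.2 < 4200, so use break Q=4200: TC = 34,200×€106.90 + (34,200/4200.0)×354 + (4200.0/2)×0.34×€106.90 = €3,735,189.17.
Lowest total cost among the candidates is at Q = 812.0.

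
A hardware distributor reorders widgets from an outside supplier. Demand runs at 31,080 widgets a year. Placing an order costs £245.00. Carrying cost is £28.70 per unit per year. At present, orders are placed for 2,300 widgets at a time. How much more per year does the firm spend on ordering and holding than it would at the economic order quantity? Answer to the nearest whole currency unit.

Extra cost ≈ £15,409 per year

EOQ = √(2DS/H) = √(2 × 31,080 × 245 / 28.7) ≈ 728.45.
Cost at Q* = (D/Q*)S + (Q*/2)H = √(2DSH) ≈ £20,906.41.
Cost at Q = 2,300: (31,080/2,300)×245 + (2,300/2)×28.7 = £3,310.70 + £33,005.00 = £36,315.70.
Excess = £36,315.70 − £20,906.41 = £15,409.28.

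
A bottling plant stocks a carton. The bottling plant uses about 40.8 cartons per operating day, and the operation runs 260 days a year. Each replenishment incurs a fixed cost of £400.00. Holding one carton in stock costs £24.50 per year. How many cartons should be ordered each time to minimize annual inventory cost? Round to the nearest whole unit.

Annual demand D = 40.8 × 260 = 10,608.
EOQ = √(2DS / H) = √(2 × 10,608 × 400 / 24.5).
= √(8,486,400 / 24.5) = √346,383.6735 ≈ 588.544.

Q* ≈ 589 cartons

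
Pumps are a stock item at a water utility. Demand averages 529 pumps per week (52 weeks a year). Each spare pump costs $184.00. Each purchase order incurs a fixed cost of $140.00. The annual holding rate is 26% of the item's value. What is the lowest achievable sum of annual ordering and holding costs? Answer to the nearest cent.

TC* ≈ $19,195.71

Annual demand D = 529 × 52 = 27,508.
Holding cost H = 0.26 × $184.00 = $47.8400 per unit per year.
EOQ = √(2DS/H) = √(2 × 27,508 × 140 / 47.84) ≈ 401.25.
At the optimum the two cost components are equal, so total cost = 2·(Q*/2)H = Q*·H.
Minimum total = √(2DSH) = √(2 × 27,508 × 140 × 47.84) ≈ 19195.707.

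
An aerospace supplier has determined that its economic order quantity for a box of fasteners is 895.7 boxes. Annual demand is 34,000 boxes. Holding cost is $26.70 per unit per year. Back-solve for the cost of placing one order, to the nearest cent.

S ≈ $315.01

Invert the EOQ relation Q*² = 2DS/H.
From Q* = √(2DS/H): S = Q*²H / (2D) = 895.7² × 26.7 / (2 × 34,000) = 315.0123.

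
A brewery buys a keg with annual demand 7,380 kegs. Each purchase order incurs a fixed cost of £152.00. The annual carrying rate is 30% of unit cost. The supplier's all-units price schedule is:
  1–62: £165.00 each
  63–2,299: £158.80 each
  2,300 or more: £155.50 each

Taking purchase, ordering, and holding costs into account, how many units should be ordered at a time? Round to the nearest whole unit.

Q* ≈ 217 kegs

Holding cost per unit per year at price C is H = 0.30·C.
Candidates are each tier's EOQ (if it falls in that tier) and each price-break quantity.
Tier 1 (£165.00): EOQ = 212.9 exceeds tier's upper bound 62, so this tier is dominated.
EOQ at £158.80 = 217.0 (feasible in tier 2): TC = 7,380×£158.80 + (7,380/217.0)×152 + (217.0/2)×0.30×£158.80 = £1,182,282.34.
EOQ at £155.50 = 219.3 < 2300, so use break Q=2300: TC = 7,380×£155.50 + (7,380/2300.0)×152 + (2300.0/2)×0.30×£155.50 = £1,201,725.22.
Lowest total cost is £1,182,282.34 at Q = 217.0.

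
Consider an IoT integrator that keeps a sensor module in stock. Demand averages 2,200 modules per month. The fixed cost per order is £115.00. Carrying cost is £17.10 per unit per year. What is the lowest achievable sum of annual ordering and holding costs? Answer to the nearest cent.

TC* ≈ £10,189.76

Annual demand D = 2,200 × 12 = 26,400.
EOQ = √(2DS/H) = √(2 × 26,400 × 115 / 17.1) ≈ 595.89.
At Q*, ordering cost (D/Q*)S equals holding cost (Q*/2)H, each = √(DSH/2).
Minimum total = √(2DSH) = √(2 × 26,400 × 115 × 17.1) ≈ 10189.760.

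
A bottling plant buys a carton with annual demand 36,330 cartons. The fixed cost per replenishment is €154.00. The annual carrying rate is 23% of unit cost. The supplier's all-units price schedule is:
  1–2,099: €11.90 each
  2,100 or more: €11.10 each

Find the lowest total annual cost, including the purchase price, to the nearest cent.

TC* ≈ €408,607.85

Holding cost per unit per year at price C is H = 0.23·C.
Candidates are each tier's EOQ (if it falls in that tier) and each price-break quantity.
EOQ at €11.90 = 2022.0 (feasible in tier 1): TC = 36,330×€11.90 + (36,330/2022.0)×154 + (2022.0/2)×0.23×€11.90 = €437,861.08.
EOQ at €11.10 = 2093.5 < 2100, so use break Q=2100: TC = 36,330×€11.10 + (36,330/2100.0)×154 + (2100.0/2)×0.23×€11.10 = €408,607.85.
Lowest total cost among the candidates is at Q = 2100.0.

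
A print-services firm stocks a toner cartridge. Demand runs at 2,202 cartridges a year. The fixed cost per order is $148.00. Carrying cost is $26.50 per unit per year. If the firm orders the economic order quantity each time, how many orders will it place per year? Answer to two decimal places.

N ≈ 14.04 orders per year

The optimal lot size = √(2DS/H) = √(2 × 2,202 × 148 / 26.5) ≈ 156.83.
Orders per year = D / Q* = 2,202 / 156.83 ≈ 14.041.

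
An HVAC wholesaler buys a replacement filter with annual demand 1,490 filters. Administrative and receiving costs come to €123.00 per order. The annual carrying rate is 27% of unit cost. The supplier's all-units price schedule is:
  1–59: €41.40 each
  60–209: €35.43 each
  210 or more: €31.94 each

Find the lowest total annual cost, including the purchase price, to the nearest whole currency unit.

Holding cost per unit per year at price C is H = 0.27·C.
Candidates are each tier's EOQ (if it falls in that tier) and each price-break quantity.
Tier 1 (€41.40): EOQ = 181.1 exceeds tier's upper bound 59, so this tier is dominated.
EOQ at €35.43 = 195.7 (feasible in tier 2): TC = 1,490×€35.43 + (1,490/195.7)×123 + (195.7/2)×0.27×€35.43 = €54,663.23.
EOQ at €31.94 = 206.2 < 210, so use break Q=210: TC = 1,490×€31.94 + (1,490/210.0)×123 + (210.0/2)×0.27×€31.94 = €49,368.81.
Lowest total cost among the candidates is at Q = 210.0.

TC* ≈ €49,369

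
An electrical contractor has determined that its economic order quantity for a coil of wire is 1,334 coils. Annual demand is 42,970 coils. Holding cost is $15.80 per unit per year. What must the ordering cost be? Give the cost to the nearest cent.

Squaring Q* = √(2DS/H) gives Q*² = 2DS/H.
From Q* = √(2DS/H): S = Q*²H / (2D) = 1,334² × 15.8 / (2 × 42,970) = 327.1699.

S ≈ $327.17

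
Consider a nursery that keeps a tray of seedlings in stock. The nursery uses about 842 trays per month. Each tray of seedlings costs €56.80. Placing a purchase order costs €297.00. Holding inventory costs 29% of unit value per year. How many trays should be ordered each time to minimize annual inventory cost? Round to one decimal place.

Q* ≈ 603.6 trays

Annual demand D = 842 × 12 = 10,104.
Holding cost H = 0.29 × €56.80 = €16.4720 per unit per year.
EOQ = √(2DS / H) = √(2 × 10,104 × 297 / 16.472).
= √(6,001,776 / 16.472) = √364,362.3118 ≈ 603.624.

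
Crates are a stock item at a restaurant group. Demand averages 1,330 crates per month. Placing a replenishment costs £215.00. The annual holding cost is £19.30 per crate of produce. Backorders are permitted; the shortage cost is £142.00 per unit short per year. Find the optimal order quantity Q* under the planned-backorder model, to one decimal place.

Q* ≈ 635.5 crates

Annual demand D = 1,330 × 12 = 15,960.
With planned backorders, Q* = √(2DS/H) · √((H+B)/B).
√(2DS/H) = √(2 × 15,960 × 215 / 19.3) = 596.310.
√((H+B)/B) = √((19.3+142)/142) = 1.0658.
Q* ≈ 635.543.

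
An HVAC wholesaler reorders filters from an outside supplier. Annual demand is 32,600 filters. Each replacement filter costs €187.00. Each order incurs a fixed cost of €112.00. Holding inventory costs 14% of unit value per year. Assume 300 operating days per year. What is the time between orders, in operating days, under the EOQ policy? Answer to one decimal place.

T ≈ 4.9 days

Holding cost H = 0.14 × €187.00 = €26.1800 per unit per year.
Q* = √(2DS/H) = √(2 × 32,600 × 112 / 26.18) ≈ 528.14.
Cycle time = Q*/D × 300 = 528.14 / 32,600 × 300 ≈ 4.860 days.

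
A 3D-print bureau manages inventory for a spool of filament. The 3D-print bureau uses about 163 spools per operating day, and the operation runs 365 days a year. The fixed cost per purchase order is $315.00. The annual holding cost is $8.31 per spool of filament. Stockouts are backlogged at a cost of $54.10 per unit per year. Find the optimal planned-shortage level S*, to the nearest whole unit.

Annual demand D = 163 × 365 = 59,495.
With planned backorders, Q* = √(2DS/H) · √((H+B)/B).
√(2DS/H) = √(2 × 59,495 × 315 / 8.31) = 2123.782.
√((H+B)/B) = √((8.31+54.1)/54.1) = 1.0741.
Q* ≈ 2281.069.
S* = Q* · H/(H+B) = 2281.069 × 8.31/62.41 ≈ 303.728.

S* ≈ 304 spools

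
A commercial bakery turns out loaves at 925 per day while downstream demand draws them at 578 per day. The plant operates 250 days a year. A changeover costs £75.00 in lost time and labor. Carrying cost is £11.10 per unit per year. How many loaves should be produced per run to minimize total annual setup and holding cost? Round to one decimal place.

Annual demand D = 578 × 250 = 144,500.
Production build-up factor (1 − d/p) = 1 − 578/925 = 0.3751.
Q* = √(2DS / (H(1 − d/p))) = √(2 × 144,500 × 75 / (11.1 × 0.3751)).
= √(21,675,000 / 4.164) ≈ 2281.520.

Q* ≈ 2,281.5 loaves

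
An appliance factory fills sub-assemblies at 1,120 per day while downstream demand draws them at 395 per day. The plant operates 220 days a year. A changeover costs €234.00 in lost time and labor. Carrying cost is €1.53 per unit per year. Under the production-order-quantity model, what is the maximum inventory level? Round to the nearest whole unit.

I_max ≈ 4,148 sub-assemblies

Annual demand D = 395 × 220 = 86,900.
Production build-up factor (1 − d/p) = 1 − 395/1,120 = 0.6473.
Q* = √(2DS / (H(1 − d/p))) = √(2 × 86,900 × 234 / (1.53 × 0.6473)).
= √(40,669,200 / 0.9904) ≈ 6408.068.
Maximum inventory = Q*(1 − d/p) = 6408.068 × 0.6473 ≈ 4148.080.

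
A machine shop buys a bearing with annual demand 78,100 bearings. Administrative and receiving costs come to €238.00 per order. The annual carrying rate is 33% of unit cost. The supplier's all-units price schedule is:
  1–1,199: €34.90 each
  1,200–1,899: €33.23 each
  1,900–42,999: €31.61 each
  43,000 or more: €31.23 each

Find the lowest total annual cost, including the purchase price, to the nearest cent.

Holding cost per unit per year at price C is H = 0.33·C.
For each price level, check whether its EOQ is feasible; otherwise the best quantity at that price is the breakpoint.
Tier 1 (€34.90): EOQ = 1796.6 exceeds tier's upper bound 1199, so this tier is dominated.
EOQ at €33.23 = 1841.2 (feasible in tier 2): TC = 78,100×€33.23 + (78,100/1841.2)×238 + (1841.2/2)×0.33×€33.23 = €2,615,453.69.
EOQ at €31.61 = 1887.8 < 1900, so use break Q=1900: TC = 78,100×€31.61 + (78,100/1900.0)×238 + (1900.0/2)×0.33×€31.61 = €2,488,433.79.
EOQ at €31.23 = 1899.3 < 43000, so use break Q=43000: TC = 78,100×€31.23 + (78,100/43000.0)×238 + (43000.0/2)×0.33×€31.23 = €2,661,072.12.
Lowest total cost among the candidates is at Q = 1900.0.

TC* ≈ €2,488,433.79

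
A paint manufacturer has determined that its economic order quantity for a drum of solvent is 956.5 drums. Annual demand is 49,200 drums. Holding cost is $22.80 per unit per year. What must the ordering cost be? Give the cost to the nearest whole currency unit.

Squaring Q* = √(2DS/H) gives Q*² = 2DS/H.
From Q* = √(2DS/H): S = Q*²H / (2D) = 956.5² × 22.8 / (2 × 49,200) = 211.9872.

S ≈ $212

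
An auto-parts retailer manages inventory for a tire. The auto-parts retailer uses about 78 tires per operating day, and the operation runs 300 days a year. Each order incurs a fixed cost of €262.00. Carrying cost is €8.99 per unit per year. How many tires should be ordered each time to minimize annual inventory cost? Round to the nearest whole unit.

Annual demand D = 78 × 300 = 23,400.
EOQ = √(2DS / H) = √(2 × 23,400 × 262 / 8.99).
= √(12,261,600 / 8.99) = √1,363,915.4616 ≈ 1167.868.

Q* ≈ 1,168 tires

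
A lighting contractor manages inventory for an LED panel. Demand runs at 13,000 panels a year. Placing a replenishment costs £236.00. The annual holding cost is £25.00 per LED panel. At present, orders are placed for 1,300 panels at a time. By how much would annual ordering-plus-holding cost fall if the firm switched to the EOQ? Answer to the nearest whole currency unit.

Extra cost ≈ £6,225 per year

EOQ = √(2DS/H) = √(2 × 13,000 × 236 / 25) ≈ 495.42.
Cost at Q* = (D/Q*)S + (Q*/2)H = √(2DSH) ≈ £12,385.48.
Cost at Q = 1,300: (13,000/1,300)×236 + (1,300/2)×25 = £2,360.00 + £16,250.00 = £18,610.00.
Excess = £18,610.00 − £12,385.48 = £6,224.52.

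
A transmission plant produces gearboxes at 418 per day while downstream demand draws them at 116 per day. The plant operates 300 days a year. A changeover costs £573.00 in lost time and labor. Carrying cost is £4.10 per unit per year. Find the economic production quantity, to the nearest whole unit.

Q* ≈ 3,669 gearboxes

Annual demand D = 116 × 300 = 34,800.
Production build-up factor (1 − d/p) = 1 − 116/418 = 0.7225.
Q* = √(2DS / (H(1 − d/p))) = √(2 × 34,800 × 573 / (4.1 × 0.7225)).
= √(39,880,800 / 2.9622) ≈ 3669.228.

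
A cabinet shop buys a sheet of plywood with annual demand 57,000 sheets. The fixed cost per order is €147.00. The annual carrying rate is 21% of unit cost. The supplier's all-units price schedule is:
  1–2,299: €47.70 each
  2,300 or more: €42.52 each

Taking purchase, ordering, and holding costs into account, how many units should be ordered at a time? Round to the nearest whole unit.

Holding cost per unit per year at price C is H = 0.21·C.
For each price level, check whether its EOQ is feasible; otherwise the best quantity at that price is the breakpoint.
EOQ at €47.70 = 1293.4 (feasible in tier 1): TC = 57,000×€47.70 + (57,000/1293.4)×147 + (1293.4/2)×0.21×€47.70 = €2,731,856.27.
EOQ at €42.52 = 1370.0 < 2300, so use break Q=2300: TC = 57,000×€42.52 + (57,000/2300.0)×147 + (2300.0/2)×0.21×€42.52 = €2,437,551.62.
Lowest total cost is €2,437,551.62 at Q = 2300.0.

Q* ≈ 2,300 sheets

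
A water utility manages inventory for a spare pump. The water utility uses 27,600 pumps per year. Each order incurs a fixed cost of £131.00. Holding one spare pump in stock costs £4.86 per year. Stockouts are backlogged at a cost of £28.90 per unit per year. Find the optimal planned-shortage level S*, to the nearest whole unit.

S* ≈ 190 pumps

With planned backorders, Q* = √(2DS/H) · √((H+B)/B).
√(2DS/H) = √(2 × 27,600 × 131 / 4.86) = 1219.796.
√((H+B)/B) = √((4.86+28.9)/28.9) = 1.0808.
Q* ≈ 1318.376.
S* = Q* · H/(H+B) = 1318.376 × 4.86/33.76 ≈ 189.790.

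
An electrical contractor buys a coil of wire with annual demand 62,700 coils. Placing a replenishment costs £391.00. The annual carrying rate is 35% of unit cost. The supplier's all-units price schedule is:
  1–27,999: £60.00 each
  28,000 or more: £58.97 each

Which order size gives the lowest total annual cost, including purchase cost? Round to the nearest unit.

Q* ≈ 1,528 coils

Holding cost per unit per year at price C is H = 0.35·C.
Evaluate total cost at each tier's feasible EOQ or, if the EOQ is below the tier, at the tier's minimum quantity.
EOQ at £60.00 = 1528.0 (feasible in tier 1): TC = 62,700×£60.00 + (62,700/1528.0)×391 + (1528.0/2)×0.35×£60.00 = £3,794,088.31.
EOQ at £58.97 = 1541.3 < 28000, so use break Q=28000: TC = 62,700×£58.97 + (62,700/28000.0)×391 + (28000.0/2)×0.35×£58.97 = £3,987,247.56.
Lowest total cost is £3,794,088.31 at Q = 1528.0.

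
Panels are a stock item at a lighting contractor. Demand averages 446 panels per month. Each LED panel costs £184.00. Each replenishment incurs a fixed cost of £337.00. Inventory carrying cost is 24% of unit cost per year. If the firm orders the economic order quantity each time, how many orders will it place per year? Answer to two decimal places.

Annual demand D = 446 × 12 = 5,352.
Holding cost H = 0.24 × £184.00 = £44.1600 per unit per year.
Q* = √(2DS/H) = √(2 × 5,352 × 337 / 44.16) ≈ 285.81.
Orders per year = D / Q* = 5,352 / 285.81 ≈ 18.726.

N ≈ 18.73 orders per year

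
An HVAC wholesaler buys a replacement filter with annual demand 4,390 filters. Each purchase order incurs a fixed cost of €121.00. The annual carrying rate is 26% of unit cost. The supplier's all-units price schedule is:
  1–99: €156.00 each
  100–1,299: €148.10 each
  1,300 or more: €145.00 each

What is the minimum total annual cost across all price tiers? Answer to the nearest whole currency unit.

TC* ≈ €656,555

Holding cost per unit per year at price C is H = 0.26·C.
Evaluate total cost at each tier's feasible EOQ or, if the EOQ is below the tier, at the tier's minimum quantity.
Tier 1 (€156.00): EOQ = 161.8 exceeds tier's upper bound 99, so this tier is dominated.
EOQ at €148.10 = 166.1 (feasible in tier 2): TC = 4,390×€148.10 + (4,390/166.1)×121 + (166.1/2)×0.26×€148.10 = €656,554.94.
EOQ at €145.00 = 167.9 < 1300, so use break Q=1300: TC = 4,390×€145.00 + (4,390/1300.0)×121 + (1300.0/2)×0.26×€145.00 = €661,463.61.
Lowest total cost among the candidates is at Q = 166.1.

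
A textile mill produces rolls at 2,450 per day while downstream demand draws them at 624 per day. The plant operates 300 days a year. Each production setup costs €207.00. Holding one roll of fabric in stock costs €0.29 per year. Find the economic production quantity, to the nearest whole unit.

Annual demand D = 624 × 300 = 187,200.
Production build-up factor (1 − d/p) = 1 − 624/2,450 = 0.7453.
Q* = √(2DS / (H(1 − d/p))) = √(2 × 187,200 × 207 / (0.29 × 0.7453)).
= √(77,500,800 / 0.2161) ≈ 18935.935.

Q* ≈ 18,936 rolls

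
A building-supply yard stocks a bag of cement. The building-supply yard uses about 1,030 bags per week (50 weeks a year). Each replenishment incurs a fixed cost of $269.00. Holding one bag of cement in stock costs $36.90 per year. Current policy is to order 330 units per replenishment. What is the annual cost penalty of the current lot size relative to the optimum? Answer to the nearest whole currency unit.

Annual demand D = 1,030 × 50 = 51,500.
EOQ = √(2DS/H) = √(2 × 51,500 × 269 / 36.9) ≈ 866.53.
Cost at Q* = (D/Q*)S + (Q*/2)H = √(2DSH) ≈ $31,974.81.
Cost at Q = 330: (51,500/330)×269 + (330/2)×36.9 = $41,980.30 + $6,088.50 = $48,068.80.
Excess = $48,068.80 − $31,974.81 = $16,094.00.

Extra cost ≈ $16,094 per year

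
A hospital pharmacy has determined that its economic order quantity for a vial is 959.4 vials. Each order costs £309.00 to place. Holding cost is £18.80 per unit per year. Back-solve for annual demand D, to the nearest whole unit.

Invert the EOQ relation Q*² = 2DS/H.
From Q* = √(2DS/H): D = Q*²H / (2S) = 959.4² × 18.8 / (2 × 309) = 28000.694.

D ≈ 28,001 vials per year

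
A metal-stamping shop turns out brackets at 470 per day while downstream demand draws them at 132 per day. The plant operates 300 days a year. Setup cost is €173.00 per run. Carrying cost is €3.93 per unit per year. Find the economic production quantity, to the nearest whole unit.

Annual demand D = 132 × 300 = 39,600.
Production build-up factor (1 − d/p) = 1 − 132/470 = 0.7191.
Q* = √(2DS / (H(1 − d/p))) = √(2 × 39,600 × 173 / (3.93 × 0.7191)).
= √(13,701,600 / 2.8263) ≈ 2201.811.

Q* ≈ 2,202 brackets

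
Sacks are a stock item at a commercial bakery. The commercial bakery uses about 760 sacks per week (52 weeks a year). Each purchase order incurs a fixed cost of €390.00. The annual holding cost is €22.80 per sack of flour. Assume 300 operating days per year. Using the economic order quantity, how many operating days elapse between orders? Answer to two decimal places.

T ≈ 8.83 days

Annual demand D = 760 × 52 = 39,520.
EOQ = √(2DS/H) = √(2 × 39,520 × 390 / 22.8) ≈ 1162.76.
Cycle time = Q*/D × 300 = 1162.76 / 39,520 × 300 ≈ 8.827 days.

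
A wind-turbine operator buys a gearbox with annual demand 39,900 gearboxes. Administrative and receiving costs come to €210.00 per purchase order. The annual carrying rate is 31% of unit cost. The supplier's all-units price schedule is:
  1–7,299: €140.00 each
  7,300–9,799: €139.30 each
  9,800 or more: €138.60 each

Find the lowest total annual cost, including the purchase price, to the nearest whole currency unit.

TC* ≈ €5,612,968

Holding cost per unit per year at price C is H = 0.31·C.
Candidates are each tier's EOQ (if it falls in that tier) and each price-break quantity.
EOQ at €140.00 = 621.4 (feasible in tier 1): TC = 39,900×€140.00 + (39,900/621.4)×210 + (621.4/2)×0.31×€140.00 = €5,612,968.45.
EOQ at €139.30 = 623.0 < 7300, so use break Q=7300: TC = 39,900×€139.30 + (39,900/7300.0)×210 + (7300.0/2)×0.31×€139.30 = €5,716,835.76.
EOQ at €138.60 = 624.5 < 9800, so use break Q=9800: TC = 39,900×€138.60 + (39,900/9800.0)×210 + (9800.0/2)×0.31×€138.60 = €5,741,528.40.
Lowest total cost among the candidates is at Q = 621.4.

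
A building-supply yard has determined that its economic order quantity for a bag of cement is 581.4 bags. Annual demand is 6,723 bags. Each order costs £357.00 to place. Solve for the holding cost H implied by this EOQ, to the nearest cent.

The basic EOQ model gives Q* = √(2DS/H); rearrange for the unknown.
From Q* = √(2DS/H): H = 2DS / Q*² = 2 × 6,723 × 357 / 581.4² = 14.2007.

H ≈ £14.20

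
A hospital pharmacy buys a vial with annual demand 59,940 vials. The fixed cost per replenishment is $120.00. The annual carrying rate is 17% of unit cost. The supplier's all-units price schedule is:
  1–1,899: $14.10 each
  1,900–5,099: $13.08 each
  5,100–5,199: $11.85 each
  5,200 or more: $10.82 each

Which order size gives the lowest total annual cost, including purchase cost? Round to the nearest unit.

Holding cost per unit per year at price C is H = 0.17·C.
Candidates are each tier's EOQ (if it falls in that tier) and each price-break quantity.
Tier 1 ($14.10): EOQ = 2449.8 exceeds tier's upper bound 1899, so this tier is dominated.
EOQ at $13.08 = 2543.5 (feasible in tier 2): TC = 59,940×$13.08 + (59,940/2543.5)×120 + (2543.5/2)×0.17×$13.08 = $789,670.98.
EOQ at $11.85 = 2672.3 < 5100, so use break Q=5100: TC = 59,940×$11.85 + (59,940/5100.0)×120 + (5100.0/2)×0.17×$11.85 = $716,836.33.
EOQ at $10.82 = 2796.6 < 5200, so use break Q=5200: TC = 59,940×$10.82 + (59,940/5200.0)×120 + (5200.0/2)×0.17×$10.82 = $654,716.47.
Lowest total cost is $654,716.47 at Q = 5200.0.

Q* ≈ 5,200 vials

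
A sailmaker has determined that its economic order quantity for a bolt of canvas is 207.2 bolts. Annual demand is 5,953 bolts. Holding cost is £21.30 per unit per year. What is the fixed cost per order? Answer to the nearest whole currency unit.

S ≈ £77

Invert the EOQ relation Q*² = 2DS/H.
From Q* = √(2DS/H): S = Q*²H / (2D) = 207.2² × 21.3 / (2 × 5,953) = 76.8057.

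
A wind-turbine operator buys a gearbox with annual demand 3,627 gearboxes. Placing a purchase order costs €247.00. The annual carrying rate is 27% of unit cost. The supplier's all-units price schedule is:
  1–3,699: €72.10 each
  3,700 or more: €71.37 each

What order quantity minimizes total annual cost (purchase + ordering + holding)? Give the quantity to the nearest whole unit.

Q* ≈ 303 gearboxes

Holding cost per unit per year at price C is H = 0.27·C.
For each price level, check whether its EOQ is feasible; otherwise the best quantity at that price is the breakpoint.
EOQ at €72.10 = 303.4 (feasible in tier 1): TC = 3,627×€72.10 + (3,627/303.4)×247 + (303.4/2)×0.27×€72.10 = €267,412.61.
EOQ at €71.37 = 304.9 < 3700, so use break Q=3700: TC = 3,627×€71.37 + (3,627/3700.0)×247 + (3700.0/2)×0.27×€71.37 = €294,750.43.
Lowest total cost is €267,412.61 at Q = 303.4.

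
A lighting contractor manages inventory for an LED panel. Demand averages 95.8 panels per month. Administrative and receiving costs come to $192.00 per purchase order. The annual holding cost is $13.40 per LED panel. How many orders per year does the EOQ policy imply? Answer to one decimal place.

Annual demand D = 95.8 × 12 = 1,149.6.
EOQ = √(2DS/H) = √(2 × 1,149.6 × 192 / 13.4) ≈ 181.50.
Orders per year = D / Q* = 1,149.6 / 181.50 ≈ 6.334.

N ≈ 6.3 orders per year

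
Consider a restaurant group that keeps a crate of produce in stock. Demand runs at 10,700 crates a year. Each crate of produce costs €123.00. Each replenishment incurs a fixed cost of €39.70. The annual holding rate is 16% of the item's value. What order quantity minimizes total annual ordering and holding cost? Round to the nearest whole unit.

Holding cost H = 0.16 × €123.00 = €19.6800 per unit per year.
EOQ = √(2DS / H) = √(2 × 10,700 × 39.7 / 19.68).
= √(849,580 / 19.68) = √43,169.7154 ≈ 207.773.

Q* ≈ 208 crates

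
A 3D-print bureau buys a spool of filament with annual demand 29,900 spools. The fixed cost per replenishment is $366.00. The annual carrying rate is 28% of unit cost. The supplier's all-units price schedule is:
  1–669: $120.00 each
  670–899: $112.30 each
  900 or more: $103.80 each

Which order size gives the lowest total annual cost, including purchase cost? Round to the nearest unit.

Holding cost per unit per year at price C is H = 0.28·C.
Candidates are each tier's EOQ (if it falls in that tier) and each price-break quantity.
Tier 1 ($120.00): EOQ = 807.1 exceeds tier's upper bound 669, so this tier is dominated.
EOQ at $112.30 = 834.3 (feasible in tier 2): TC = 29,900×$112.30 + (29,900/834.3)×366 + (834.3/2)×0.28×$112.30 = $3,384,003.73.
EOQ at $103.80 = 867.8 < 900, so use break Q=900: TC = 29,900×$103.80 + (29,900/900.0)×366 + (900.0/2)×0.28×$103.80 = $3,128,858.13.
Lowest total cost is $3,128,858.13 at Q = 900.0.

Q* ≈ 900 spools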